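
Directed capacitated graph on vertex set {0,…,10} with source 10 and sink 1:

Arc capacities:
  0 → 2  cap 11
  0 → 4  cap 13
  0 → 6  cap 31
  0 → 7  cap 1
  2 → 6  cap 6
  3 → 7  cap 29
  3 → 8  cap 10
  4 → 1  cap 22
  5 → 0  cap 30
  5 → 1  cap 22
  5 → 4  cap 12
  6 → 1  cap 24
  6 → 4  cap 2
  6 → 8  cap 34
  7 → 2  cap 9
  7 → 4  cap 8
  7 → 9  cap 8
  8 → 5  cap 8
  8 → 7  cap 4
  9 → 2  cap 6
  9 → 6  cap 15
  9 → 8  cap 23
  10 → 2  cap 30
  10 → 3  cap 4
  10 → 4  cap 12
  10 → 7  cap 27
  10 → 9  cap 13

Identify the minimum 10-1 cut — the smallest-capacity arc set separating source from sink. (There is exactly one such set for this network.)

augment #1: 10→4→1 push 12
augment #2: 10→2→6→1 push 6
augment #3: 10→7→4→1 push 8
augment #4: 10→9→6→1 push 13
augment #5: 10→3→8→5→1 push 4
augment #6: 10→7→9→6→1 push 2
augment #7: 10→7→9→8→5→1 push 4
max flow = 49; residual-reachable set from 10 gives S-side
cut edges (S→T): {(2,6), (7,4), (8,5), (9,6), (10,4)} total cap 49

Min-cut arcs: {(2,6), (7,4), (8,5), (9,6), (10,4)} (total capacity 49)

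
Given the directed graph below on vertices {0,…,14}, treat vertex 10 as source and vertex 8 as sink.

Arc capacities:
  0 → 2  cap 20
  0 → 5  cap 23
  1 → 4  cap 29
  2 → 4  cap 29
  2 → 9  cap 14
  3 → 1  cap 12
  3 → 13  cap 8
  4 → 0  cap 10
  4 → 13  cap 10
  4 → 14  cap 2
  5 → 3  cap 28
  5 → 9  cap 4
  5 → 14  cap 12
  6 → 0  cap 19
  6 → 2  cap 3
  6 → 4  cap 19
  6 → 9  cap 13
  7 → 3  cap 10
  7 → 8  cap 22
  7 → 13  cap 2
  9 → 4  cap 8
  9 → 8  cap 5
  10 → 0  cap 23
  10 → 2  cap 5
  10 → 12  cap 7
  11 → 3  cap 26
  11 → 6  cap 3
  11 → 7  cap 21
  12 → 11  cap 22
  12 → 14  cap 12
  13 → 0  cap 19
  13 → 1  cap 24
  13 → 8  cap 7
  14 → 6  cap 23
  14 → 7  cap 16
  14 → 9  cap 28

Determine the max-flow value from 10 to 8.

Maximum flow value: 33

augment #1: 10→2→9→8 bottleneck 5, total now 5
augment #2: 10→12→11→7→8 bottleneck 7, total now 12
augment #3: 10→0→2→4→13→8 bottleneck 7, total now 19
augment #4: 10→0→5→14→7→8 bottleneck 12, total now 31
augment #5: 10→0→2→4→14→7→8 bottleneck 2, total now 33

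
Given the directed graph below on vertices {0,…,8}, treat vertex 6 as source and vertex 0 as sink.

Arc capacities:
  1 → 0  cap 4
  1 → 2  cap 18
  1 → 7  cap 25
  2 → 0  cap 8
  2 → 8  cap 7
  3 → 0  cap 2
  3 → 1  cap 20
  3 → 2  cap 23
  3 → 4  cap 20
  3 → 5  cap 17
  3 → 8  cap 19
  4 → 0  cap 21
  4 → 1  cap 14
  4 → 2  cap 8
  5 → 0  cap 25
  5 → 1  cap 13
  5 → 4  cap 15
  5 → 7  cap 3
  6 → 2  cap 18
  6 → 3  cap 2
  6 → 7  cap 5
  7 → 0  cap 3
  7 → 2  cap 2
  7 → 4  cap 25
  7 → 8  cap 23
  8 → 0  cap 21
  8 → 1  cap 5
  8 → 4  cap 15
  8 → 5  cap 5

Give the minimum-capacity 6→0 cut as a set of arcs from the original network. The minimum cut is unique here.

Min-cut arcs: {(2,0), (2,8), (6,3), (6,7)} (total capacity 22)

augment #1: 6→2→0 push 8
augment #2: 6→3→0 push 2
augment #3: 6→7→0 push 3
augment #4: 6→2→8→0 push 7
augment #5: 6→7→4→0 push 2
max flow = 22; residual-reachable set from 6 gives S-side
cut edges (S→T): {(2,0), (2,8), (6,3), (6,7)} total cap 22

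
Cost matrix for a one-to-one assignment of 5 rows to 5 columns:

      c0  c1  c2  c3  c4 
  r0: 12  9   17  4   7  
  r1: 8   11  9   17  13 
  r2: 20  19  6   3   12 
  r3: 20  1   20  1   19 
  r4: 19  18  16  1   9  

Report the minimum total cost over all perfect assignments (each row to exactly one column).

Minimum assignment cost: 23

optimal assignment: row0→col4 (cost 7), row1→col0 (cost 8), row2→col2 (cost 6), row3→col1 (cost 1), row4→col3 (cost 1)
total = 7 + 8 + 6 + 1 + 1 = 23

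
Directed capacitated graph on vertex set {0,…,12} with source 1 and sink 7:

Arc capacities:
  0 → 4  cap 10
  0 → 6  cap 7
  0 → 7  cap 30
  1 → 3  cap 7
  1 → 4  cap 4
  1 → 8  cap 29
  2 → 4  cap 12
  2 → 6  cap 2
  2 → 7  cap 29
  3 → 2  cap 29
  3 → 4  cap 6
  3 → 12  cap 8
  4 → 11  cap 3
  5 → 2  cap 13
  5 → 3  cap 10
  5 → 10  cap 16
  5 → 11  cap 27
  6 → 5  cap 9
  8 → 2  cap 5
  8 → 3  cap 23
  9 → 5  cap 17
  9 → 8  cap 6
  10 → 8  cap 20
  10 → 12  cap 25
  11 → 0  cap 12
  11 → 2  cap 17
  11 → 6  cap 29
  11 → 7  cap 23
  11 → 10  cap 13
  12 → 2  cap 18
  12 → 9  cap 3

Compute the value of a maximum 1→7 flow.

Maximum flow value: 37

augment #1: 1→3→2→7 bottleneck 7, total now 7
augment #2: 1→4→11→7 bottleneck 3, total now 10
augment #3: 1→8→2→7 bottleneck 5, total now 15
augment #4: 1→8→3→2→7 bottleneck 17, total now 32
augment #5: 1→8→3→2→6→5→11→7 bottleneck 2, total now 34
augment #6: 1→8→3→12→9→5→11→7 bottleneck 3, total now 37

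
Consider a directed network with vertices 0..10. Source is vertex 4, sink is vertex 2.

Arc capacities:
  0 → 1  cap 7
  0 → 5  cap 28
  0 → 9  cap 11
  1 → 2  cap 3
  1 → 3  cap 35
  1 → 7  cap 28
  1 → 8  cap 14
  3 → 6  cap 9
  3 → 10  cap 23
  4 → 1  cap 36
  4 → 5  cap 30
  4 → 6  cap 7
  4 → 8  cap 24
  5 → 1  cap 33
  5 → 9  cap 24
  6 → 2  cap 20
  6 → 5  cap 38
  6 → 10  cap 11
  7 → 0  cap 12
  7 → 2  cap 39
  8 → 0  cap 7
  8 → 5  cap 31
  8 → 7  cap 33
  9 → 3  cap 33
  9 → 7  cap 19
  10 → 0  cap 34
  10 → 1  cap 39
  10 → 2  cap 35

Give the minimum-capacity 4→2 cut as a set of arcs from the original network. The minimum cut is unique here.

Min-cut arcs: {(1,2), (3,6), (3,10), (4,6), (7,2)} (total capacity 81)

augment #1: 4→1→2 push 3
augment #2: 4→6→2 push 7
augment #3: 4→1→7→2 push 28
augment #4: 4→8→7→2 push 11
augment #5: 4→1→3→6→2 push 5
augment #6: 4→5→1→3→6→2 push 4
augment #7: 4→5→1→3→10→2 push 23
max flow = 81; residual-reachable set from 4 gives S-side
cut edges (S→T): {(1,2), (3,6), (3,10), (4,6), (7,2)} total cap 81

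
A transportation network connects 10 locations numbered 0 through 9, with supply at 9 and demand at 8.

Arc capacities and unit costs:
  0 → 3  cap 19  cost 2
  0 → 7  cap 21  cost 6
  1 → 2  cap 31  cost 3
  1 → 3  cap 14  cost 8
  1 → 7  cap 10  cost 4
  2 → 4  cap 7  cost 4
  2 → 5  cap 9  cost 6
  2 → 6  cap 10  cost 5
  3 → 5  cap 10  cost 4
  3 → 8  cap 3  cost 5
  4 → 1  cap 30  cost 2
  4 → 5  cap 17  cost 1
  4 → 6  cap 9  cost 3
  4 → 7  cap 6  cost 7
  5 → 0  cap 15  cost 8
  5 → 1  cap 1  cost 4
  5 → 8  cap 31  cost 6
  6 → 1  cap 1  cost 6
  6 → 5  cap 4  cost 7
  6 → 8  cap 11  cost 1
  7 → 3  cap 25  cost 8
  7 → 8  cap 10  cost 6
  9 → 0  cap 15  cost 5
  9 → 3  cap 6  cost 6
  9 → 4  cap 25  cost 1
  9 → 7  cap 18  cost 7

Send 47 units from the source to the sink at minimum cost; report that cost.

Minimum cost for 47 units: 486

shortest-cost path #1: 9→4→6→8 push 9 @ unit cost 5 (adds 45)
shortest-cost path #2: 9→4→5→8 push 16 @ unit cost 8 (adds 128)
shortest-cost path #3: 9→3→8 push 3 @ unit cost 11 (adds 33)
shortest-cost path #4: 9→7→8 push 10 @ unit cost 13 (adds 130)
shortest-cost path #5: 9→3→5→8 push 3 @ unit cost 16 (adds 48)
shortest-cost path #6: 9→0→3→5→8 push 6 @ unit cost 17 (adds 102)
total cost = 486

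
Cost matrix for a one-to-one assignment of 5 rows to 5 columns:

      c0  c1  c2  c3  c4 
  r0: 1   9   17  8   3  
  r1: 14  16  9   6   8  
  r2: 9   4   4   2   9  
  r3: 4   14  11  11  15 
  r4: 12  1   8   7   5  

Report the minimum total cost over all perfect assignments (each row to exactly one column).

optimal assignment: row0→col4 (cost 3), row1→col3 (cost 6), row2→col2 (cost 4), row3→col0 (cost 4), row4→col1 (cost 1)
total = 3 + 6 + 4 + 4 + 1 = 18

Minimum assignment cost: 18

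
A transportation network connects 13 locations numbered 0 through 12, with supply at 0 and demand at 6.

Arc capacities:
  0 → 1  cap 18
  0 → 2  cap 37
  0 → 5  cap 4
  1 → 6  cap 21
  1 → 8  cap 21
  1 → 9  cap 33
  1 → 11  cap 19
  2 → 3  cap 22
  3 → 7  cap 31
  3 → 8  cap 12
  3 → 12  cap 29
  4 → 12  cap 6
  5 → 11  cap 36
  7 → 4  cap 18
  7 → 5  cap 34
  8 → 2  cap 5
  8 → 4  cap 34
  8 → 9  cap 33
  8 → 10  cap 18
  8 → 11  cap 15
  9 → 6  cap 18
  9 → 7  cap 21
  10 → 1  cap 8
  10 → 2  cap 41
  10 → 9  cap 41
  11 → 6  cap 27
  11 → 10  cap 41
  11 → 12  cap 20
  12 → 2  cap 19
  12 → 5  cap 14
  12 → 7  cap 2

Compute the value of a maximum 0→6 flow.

augment #1: 0→1→6 bottleneck 18, total now 18
augment #2: 0→5→11→6 bottleneck 4, total now 22
augment #3: 0→2→3→8→9→6 bottleneck 12, total now 34
augment #4: 0→2→3→7→5→11→6 bottleneck 10, total now 44

Maximum flow value: 44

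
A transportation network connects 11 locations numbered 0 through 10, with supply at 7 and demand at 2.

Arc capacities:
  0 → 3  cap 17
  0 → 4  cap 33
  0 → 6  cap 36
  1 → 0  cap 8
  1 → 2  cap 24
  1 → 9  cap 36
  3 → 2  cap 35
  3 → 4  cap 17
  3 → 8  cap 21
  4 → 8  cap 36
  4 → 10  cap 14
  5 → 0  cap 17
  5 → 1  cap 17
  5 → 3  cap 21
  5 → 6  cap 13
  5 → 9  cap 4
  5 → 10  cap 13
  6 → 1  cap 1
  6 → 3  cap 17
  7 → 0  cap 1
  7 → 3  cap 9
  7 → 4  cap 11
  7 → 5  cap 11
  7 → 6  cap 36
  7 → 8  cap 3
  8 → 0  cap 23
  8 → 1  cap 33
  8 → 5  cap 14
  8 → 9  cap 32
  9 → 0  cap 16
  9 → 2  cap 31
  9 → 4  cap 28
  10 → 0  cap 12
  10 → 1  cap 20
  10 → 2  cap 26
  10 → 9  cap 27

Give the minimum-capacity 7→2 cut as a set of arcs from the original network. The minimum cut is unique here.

augment #1: 7→3→2 push 9
augment #2: 7→0→3→2 push 1
augment #3: 7→4→10→2 push 11
augment #4: 7→5→1→2 push 11
augment #5: 7→6→1→2 push 1
augment #6: 7→6→3→2 push 17
augment #7: 7→8→1→2 push 3
max flow = 53; residual-reachable set from 7 gives S-side
cut edges (S→T): {(6,1), (6,3), (7,0), (7,3), (7,4), (7,5), (7,8)} total cap 53

Min-cut arcs: {(6,1), (6,3), (7,0), (7,3), (7,4), (7,5), (7,8)} (total capacity 53)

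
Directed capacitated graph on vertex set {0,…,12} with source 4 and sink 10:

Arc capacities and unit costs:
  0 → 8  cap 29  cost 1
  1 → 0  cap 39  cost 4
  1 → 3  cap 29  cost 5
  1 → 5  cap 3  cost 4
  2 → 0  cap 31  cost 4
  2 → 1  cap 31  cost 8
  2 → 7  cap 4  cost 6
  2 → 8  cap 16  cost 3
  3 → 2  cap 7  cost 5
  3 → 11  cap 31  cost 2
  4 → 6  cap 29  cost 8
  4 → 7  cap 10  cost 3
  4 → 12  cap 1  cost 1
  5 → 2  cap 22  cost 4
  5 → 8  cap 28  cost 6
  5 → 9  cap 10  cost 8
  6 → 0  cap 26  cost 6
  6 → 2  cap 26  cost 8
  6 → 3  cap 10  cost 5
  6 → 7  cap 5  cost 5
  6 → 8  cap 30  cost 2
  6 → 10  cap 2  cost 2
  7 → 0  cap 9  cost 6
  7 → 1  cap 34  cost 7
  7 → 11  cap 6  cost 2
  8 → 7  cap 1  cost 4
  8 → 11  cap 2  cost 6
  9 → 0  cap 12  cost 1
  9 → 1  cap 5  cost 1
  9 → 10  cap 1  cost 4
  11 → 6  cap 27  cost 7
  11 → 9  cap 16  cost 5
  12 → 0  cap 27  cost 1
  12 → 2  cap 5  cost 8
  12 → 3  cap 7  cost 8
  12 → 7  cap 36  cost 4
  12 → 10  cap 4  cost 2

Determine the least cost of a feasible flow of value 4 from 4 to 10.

shortest-cost path #1: 4→12→10 push 1 @ unit cost 3 (adds 3)
shortest-cost path #2: 4→6→10 push 2 @ unit cost 10 (adds 20)
shortest-cost path #3: 4→7→11→9→10 push 1 @ unit cost 14 (adds 14)
total cost = 37

Minimum cost for 4 units: 37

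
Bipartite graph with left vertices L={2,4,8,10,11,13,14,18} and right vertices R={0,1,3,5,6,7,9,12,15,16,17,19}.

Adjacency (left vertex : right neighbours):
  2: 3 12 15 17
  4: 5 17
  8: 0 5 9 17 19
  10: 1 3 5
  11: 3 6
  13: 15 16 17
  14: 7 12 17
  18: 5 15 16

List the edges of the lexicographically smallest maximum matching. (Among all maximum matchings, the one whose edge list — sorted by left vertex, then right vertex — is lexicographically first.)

Lex-smallest maximum matching: {(2,3), (4,5), (8,0), (10,1), (11,6), (13,15), (14,7), (18,16)}

|M| = 8 (so the lex-smallest maximum matching has 8 edges)
process left vertices in ascending order; for each, take the smallest-labelled available neighbour that still permits 8 edges overall, or leave it unmatched if none does
lex-smallest matching: {2-3, 4-5, 8-0, 10-1, 11-6, 13-15, 14-7, 18-16}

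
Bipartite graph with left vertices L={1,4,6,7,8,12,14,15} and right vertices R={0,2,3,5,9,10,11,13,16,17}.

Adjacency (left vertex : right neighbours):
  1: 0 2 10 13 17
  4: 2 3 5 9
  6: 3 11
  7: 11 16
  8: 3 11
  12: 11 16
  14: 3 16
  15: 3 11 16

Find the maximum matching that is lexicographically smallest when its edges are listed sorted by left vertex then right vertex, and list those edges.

Lex-smallest maximum matching: {(1,0), (4,2), (6,3), (7,11), (12,16)}

|M| = 5 (so the lex-smallest maximum matching has 5 edges)
process left vertices in ascending order; for each, take the smallest-labelled available neighbour that still permits 5 edges overall, or leave it unmatched if none does
lex-smallest matching: {1-0, 4-2, 6-3, 7-11, 12-16}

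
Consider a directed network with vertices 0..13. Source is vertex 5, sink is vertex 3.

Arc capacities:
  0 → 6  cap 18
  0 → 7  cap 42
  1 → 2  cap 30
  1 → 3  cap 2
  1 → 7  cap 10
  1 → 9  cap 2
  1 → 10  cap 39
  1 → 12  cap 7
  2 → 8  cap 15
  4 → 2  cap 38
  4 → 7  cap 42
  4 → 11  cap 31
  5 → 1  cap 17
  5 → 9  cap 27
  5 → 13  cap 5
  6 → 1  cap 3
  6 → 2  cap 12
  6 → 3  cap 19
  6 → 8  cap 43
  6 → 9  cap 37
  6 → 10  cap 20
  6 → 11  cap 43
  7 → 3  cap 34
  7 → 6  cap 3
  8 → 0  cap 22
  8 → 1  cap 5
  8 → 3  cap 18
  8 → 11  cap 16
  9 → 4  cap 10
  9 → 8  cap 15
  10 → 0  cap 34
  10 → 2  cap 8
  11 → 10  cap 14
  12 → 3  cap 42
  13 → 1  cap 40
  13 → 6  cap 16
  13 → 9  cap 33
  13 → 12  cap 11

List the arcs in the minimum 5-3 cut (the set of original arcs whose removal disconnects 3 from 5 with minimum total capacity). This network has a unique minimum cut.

Min-cut arcs: {(5,1), (5,13), (9,4), (9,8)} (total capacity 47)

augment #1: 5→1→3 push 2
augment #2: 5→1→7→3 push 10
augment #3: 5→1→12→3 push 5
augment #4: 5→9→8→3 push 15
augment #5: 5→13→6→3 push 5
augment #6: 5→9→4→7→3 push 10
max flow = 47; residual-reachable set from 5 gives S-side
cut edges (S→T): {(5,1), (5,13), (9,4), (9,8)} total cap 47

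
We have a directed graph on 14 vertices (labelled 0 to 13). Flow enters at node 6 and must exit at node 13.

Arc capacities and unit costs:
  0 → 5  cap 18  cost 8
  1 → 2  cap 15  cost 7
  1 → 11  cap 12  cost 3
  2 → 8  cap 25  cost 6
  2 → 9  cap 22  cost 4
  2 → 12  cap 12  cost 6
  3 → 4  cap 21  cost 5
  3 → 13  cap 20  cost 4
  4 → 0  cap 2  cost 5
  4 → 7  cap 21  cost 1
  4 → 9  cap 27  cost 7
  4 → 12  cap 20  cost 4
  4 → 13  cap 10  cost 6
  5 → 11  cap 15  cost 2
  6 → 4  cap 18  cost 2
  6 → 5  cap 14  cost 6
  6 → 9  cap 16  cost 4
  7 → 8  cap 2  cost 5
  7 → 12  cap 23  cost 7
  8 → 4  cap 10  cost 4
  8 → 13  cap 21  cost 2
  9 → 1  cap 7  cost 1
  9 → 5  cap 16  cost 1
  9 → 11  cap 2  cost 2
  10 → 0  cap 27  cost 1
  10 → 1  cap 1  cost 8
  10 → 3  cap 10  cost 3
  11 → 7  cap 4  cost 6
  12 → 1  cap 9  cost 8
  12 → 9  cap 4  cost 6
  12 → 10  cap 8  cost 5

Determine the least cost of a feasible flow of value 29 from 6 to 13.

Minimum cost for 29 units: 488

shortest-cost path #1: 6→4→13 push 10 @ unit cost 8 (adds 80)
shortest-cost path #2: 6→4→7→8→13 push 2 @ unit cost 10 (adds 20)
shortest-cost path #3: 6→4→12→10→3→13 push 6 @ unit cost 18 (adds 108)
shortest-cost path #4: 6→9→1→2→8→13 push 7 @ unit cost 20 (adds 140)
shortest-cost path #5: 6→9→11→7→4→12→10→3→13 push 2 @ unit cost 27 (adds 54)
shortest-cost path #6: 6→9→5→11→7→12→1→2→8→13 push 2 @ unit cost 43 (adds 86)
total cost = 488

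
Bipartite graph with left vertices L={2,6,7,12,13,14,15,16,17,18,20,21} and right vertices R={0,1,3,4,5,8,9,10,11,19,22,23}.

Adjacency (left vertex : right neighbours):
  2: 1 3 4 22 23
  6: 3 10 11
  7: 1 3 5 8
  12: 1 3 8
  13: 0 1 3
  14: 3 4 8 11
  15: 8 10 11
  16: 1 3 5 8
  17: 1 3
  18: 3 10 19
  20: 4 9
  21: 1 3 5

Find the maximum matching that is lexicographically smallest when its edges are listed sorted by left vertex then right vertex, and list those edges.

Lex-smallest maximum matching: {(2,22), (6,10), (7,1), (12,3), (13,0), (14,4), (15,11), (16,8), (18,19), (20,9), (21,5)}

|M| = 11 (so the lex-smallest maximum matching has 11 edges)
process left vertices in ascending order; for each, take the smallest-labelled available neighbour that still permits 11 edges overall, or leave it unmatched if none does
lex-smallest matching: {2-22, 6-10, 7-1, 12-3, 13-0, 14-4, 15-11, 16-8, 18-19, 20-9, 21-5}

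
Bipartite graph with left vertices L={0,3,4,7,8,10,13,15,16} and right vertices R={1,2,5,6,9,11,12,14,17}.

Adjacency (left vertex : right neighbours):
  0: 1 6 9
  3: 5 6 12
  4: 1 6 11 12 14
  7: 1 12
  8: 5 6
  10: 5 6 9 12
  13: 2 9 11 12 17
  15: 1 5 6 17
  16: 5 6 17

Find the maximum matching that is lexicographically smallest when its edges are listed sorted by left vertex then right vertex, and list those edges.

|M| = 8 (so the lex-smallest maximum matching has 8 edges)
process left vertices in ascending order; for each, take the smallest-labelled available neighbour that still permits 8 edges overall, or leave it unmatched if none does
lex-smallest matching: {0-1, 3-5, 4-11, 7-12, 8-6, 10-9, 13-2, 15-17}

Lex-smallest maximum matching: {(0,1), (3,5), (4,11), (7,12), (8,6), (10,9), (13,2), (15,17)}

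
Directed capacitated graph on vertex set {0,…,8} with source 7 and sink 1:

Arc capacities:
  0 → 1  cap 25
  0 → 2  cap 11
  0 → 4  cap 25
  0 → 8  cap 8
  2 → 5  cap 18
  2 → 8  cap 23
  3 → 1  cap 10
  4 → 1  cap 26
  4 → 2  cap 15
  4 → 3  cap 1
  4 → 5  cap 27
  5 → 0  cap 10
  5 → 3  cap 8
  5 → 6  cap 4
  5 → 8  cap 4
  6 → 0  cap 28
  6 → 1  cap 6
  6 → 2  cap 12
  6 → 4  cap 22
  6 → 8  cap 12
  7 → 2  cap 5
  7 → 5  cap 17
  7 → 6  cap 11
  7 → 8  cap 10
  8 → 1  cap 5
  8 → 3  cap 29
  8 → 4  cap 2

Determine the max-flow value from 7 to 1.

augment #1: 7→6→1 bottleneck 6, total now 6
augment #2: 7→8→1 bottleneck 5, total now 11
augment #3: 7→5→0→1 bottleneck 10, total now 21
augment #4: 7→5→3→1 bottleneck 7, total now 28
augment #5: 7→6→0→1 bottleneck 5, total now 33
augment #6: 7→8→3→1 bottleneck 3, total now 36
augment #7: 7→8→4→1 bottleneck 2, total now 38
augment #8: 7→2→5→6→0→1 bottleneck 4, total now 42

Maximum flow value: 42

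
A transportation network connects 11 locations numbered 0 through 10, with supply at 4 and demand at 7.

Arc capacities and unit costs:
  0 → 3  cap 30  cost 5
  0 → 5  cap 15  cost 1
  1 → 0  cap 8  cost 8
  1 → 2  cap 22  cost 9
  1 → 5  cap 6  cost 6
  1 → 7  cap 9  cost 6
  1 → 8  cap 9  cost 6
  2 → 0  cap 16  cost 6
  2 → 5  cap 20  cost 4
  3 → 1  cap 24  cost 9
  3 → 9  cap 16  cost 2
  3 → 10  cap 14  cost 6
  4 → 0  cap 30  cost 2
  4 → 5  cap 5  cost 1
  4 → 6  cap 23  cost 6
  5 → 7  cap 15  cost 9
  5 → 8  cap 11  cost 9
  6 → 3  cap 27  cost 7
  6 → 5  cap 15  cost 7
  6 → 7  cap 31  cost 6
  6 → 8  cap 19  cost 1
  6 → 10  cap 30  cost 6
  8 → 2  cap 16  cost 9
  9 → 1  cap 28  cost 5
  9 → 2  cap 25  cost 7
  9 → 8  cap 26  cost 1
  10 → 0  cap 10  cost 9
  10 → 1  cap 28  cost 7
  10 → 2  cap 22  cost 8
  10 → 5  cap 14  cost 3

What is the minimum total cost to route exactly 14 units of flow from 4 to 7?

Minimum cost for 14 units: 158

shortest-cost path #1: 4→5→7 push 5 @ unit cost 10 (adds 50)
shortest-cost path #2: 4→6→7 push 9 @ unit cost 12 (adds 108)
total cost = 158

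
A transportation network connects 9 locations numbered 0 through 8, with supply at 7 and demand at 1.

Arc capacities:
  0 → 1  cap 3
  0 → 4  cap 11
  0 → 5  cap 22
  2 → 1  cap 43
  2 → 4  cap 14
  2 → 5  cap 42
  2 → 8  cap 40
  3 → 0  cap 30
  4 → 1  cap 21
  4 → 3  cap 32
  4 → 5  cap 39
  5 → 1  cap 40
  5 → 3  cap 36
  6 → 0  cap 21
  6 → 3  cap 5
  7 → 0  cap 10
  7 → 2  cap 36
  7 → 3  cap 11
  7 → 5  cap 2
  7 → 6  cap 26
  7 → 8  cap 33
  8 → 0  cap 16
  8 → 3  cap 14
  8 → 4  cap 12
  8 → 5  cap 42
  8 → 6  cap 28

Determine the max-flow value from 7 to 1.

augment #1: 7→0→1 bottleneck 3, total now 3
augment #2: 7→2→1 bottleneck 36, total now 39
augment #3: 7→5→1 bottleneck 2, total now 41
augment #4: 7→0→4→1 bottleneck 7, total now 48
augment #5: 7→8→4→1 bottleneck 12, total now 60
augment #6: 7→8→5→1 bottleneck 21, total now 81
augment #7: 7→3→0→4→1 bottleneck 2, total now 83
augment #8: 7→3→0→5→1 bottleneck 9, total now 92
augment #9: 7→6→0→5→1 bottleneck 8, total now 100

Maximum flow value: 100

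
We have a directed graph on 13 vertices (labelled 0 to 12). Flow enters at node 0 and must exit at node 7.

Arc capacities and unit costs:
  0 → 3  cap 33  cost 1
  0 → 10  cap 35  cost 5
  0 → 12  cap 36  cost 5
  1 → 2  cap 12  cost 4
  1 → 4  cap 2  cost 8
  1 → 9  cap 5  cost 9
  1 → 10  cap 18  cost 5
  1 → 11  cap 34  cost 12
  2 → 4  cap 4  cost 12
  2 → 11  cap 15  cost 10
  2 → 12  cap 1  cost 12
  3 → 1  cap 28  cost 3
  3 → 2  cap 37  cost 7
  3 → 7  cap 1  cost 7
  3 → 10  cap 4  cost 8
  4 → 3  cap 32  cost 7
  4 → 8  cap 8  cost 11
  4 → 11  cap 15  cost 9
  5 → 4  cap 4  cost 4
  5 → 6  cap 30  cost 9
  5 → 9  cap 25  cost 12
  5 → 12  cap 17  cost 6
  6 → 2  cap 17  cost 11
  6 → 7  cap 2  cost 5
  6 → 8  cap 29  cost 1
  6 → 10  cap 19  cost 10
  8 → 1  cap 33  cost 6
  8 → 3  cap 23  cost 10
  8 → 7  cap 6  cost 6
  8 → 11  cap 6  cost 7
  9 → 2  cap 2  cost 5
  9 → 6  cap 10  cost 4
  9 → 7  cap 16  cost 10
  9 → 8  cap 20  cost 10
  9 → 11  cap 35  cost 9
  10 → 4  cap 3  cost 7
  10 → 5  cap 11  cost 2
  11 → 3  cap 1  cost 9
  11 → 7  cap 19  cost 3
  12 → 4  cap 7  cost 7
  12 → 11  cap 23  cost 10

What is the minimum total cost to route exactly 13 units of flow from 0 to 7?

shortest-cost path #1: 0→3→7 push 1 @ unit cost 8 (adds 8)
shortest-cost path #2: 0→12→11→7 push 12 @ unit cost 18 (adds 216)
total cost = 224

Minimum cost for 13 units: 224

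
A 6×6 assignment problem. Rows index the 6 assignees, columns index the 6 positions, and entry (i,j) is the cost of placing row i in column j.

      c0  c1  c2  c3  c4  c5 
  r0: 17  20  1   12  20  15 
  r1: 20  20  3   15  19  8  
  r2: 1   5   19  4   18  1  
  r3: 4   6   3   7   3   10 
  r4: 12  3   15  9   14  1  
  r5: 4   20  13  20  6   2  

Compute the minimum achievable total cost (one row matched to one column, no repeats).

optimal assignment: row0→col2 (cost 1), row1→col5 (cost 8), row2→col3 (cost 4), row3→col4 (cost 3), row4→col1 (cost 3), row5→col0 (cost 4)
total = 1 + 8 + 4 + 3 + 3 + 4 = 23

Minimum assignment cost: 23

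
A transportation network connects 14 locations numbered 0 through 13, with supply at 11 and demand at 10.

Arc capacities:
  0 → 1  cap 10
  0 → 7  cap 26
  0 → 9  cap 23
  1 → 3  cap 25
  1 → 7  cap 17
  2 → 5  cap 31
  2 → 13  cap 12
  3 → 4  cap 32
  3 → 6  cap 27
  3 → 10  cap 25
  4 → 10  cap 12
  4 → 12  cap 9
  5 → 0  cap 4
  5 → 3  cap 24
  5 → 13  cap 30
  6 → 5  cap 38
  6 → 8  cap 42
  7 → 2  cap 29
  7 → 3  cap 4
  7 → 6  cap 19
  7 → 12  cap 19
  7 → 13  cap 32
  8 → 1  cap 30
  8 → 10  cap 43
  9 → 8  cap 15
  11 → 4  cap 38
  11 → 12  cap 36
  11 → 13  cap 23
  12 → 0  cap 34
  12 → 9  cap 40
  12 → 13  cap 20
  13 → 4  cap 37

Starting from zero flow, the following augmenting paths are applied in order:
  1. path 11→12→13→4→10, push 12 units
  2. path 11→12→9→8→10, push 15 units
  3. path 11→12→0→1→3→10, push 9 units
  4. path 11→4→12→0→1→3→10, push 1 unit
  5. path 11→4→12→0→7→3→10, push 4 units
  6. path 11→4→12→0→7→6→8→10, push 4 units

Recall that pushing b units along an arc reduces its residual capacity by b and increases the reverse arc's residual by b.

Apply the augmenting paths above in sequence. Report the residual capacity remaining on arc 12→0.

after path 1 (11→12→13→4→10, push 12): res(12,0)=34
after path 2 (11→12→9→8→10, push 15): res(12,0)=34
after path 3 (11→12→0→1→3→10, push 9): res(12,0)=25
after path 4 (11→4→12→0→1→3→10, push 1): res(12,0)=24
after path 5 (11→4→12→0→7→3→10, push 4): res(12,0)=20
after path 6 (11→4→12→0→7→6→8→10, push 4): res(12,0)=16

Residual capacity of (12,0): 16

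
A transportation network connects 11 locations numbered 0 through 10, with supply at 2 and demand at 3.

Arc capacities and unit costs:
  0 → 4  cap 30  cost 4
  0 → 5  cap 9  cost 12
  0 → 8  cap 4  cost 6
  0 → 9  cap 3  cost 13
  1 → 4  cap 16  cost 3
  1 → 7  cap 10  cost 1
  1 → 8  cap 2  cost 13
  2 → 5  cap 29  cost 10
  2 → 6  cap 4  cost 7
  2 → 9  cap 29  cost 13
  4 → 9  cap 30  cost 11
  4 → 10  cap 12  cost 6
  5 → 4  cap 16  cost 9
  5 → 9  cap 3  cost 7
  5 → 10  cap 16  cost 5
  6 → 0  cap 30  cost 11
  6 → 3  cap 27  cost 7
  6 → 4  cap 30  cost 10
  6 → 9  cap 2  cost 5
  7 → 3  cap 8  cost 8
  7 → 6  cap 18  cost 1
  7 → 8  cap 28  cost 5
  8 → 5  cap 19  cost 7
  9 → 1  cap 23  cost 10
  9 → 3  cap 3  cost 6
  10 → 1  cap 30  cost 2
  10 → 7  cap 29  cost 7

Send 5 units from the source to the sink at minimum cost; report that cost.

Minimum cost for 5 units: 75

shortest-cost path #1: 2→6→3 push 4 @ unit cost 14 (adds 56)
shortest-cost path #2: 2→9→3 push 1 @ unit cost 19 (adds 19)
total cost = 75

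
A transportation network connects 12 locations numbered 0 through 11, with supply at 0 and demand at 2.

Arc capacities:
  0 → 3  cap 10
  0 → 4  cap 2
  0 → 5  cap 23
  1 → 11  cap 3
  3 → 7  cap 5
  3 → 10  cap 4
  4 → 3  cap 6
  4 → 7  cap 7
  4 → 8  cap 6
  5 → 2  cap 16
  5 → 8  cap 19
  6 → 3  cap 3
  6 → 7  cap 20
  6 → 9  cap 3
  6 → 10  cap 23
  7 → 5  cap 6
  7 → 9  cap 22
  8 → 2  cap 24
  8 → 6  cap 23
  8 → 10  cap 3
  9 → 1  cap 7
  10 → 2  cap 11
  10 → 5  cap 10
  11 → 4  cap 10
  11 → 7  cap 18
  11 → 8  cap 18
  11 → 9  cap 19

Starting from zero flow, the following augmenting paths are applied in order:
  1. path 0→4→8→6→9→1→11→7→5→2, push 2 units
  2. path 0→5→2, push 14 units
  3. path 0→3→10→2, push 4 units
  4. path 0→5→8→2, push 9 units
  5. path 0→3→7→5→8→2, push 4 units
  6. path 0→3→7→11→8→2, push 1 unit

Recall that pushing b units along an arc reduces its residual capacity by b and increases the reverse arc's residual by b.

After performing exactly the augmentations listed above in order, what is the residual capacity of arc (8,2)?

after path 1 (0→4→8→6→9→1→11→7→5→2, push 2): res(8,2)=24
after path 2 (0→5→2, push 14): res(8,2)=24
after path 3 (0→3→10→2, push 4): res(8,2)=24
after path 4 (0→5→8→2, push 9): res(8,2)=15
after path 5 (0→3→7→5→8→2, push 4): res(8,2)=11
after path 6 (0→3→7→11→8→2, push 1): res(8,2)=10

Residual capacity of (8,2): 10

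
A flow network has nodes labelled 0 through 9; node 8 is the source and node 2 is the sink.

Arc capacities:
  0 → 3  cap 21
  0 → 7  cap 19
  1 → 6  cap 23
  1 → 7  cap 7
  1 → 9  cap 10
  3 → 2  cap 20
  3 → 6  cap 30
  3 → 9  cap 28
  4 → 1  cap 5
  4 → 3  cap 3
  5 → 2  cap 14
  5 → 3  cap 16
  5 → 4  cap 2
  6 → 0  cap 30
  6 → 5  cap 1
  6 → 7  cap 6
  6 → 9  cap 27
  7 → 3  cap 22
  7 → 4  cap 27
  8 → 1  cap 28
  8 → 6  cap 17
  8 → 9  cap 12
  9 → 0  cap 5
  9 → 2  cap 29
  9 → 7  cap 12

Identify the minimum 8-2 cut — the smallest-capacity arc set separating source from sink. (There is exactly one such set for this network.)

augment #1: 8→9→2 push 12
augment #2: 8→1→9→2 push 10
augment #3: 8→6→5→2 push 1
augment #4: 8→6→9→2 push 7
augment #5: 8→1→7→3→2 push 7
augment #6: 8→6→0→3→2 push 9
augment #7: 8→1→6→0→3→2 push 4
max flow = 50; residual-reachable set from 8 gives S-side
cut edges (S→T): {(3,2), (6,5), (9,2)} total cap 50

Min-cut arcs: {(3,2), (6,5), (9,2)} (total capacity 50)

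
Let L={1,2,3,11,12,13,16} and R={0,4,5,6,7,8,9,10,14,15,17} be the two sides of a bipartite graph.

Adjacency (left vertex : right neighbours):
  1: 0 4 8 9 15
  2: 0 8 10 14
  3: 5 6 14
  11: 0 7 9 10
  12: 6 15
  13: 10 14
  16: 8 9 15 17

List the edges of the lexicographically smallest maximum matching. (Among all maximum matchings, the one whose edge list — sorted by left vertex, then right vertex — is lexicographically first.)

|M| = 7 (so the lex-smallest maximum matching has 7 edges)
process left vertices in ascending order; for each, take the smallest-labelled available neighbour that still permits 7 edges overall, or leave it unmatched if none does
lex-smallest matching: {1-0, 2-8, 3-5, 11-7, 12-6, 13-10, 16-9}

Lex-smallest maximum matching: {(1,0), (2,8), (3,5), (11,7), (12,6), (13,10), (16,9)}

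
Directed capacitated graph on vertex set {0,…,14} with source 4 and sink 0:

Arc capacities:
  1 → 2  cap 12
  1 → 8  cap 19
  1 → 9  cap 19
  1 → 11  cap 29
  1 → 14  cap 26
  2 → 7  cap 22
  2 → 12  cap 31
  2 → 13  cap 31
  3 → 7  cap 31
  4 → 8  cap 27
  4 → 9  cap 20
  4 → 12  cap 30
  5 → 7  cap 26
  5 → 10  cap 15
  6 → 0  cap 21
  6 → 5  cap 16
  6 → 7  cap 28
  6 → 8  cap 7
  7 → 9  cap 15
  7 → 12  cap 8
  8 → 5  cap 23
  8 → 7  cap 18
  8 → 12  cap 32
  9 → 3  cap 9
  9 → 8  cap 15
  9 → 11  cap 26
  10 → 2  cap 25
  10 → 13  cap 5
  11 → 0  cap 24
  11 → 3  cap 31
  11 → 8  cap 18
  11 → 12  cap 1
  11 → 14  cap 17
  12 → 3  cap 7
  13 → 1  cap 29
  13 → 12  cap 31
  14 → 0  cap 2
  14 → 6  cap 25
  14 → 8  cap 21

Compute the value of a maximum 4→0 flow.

augment #1: 4→9→11→0 bottleneck 20, total now 20
augment #2: 4→8→7→9→11→0 bottleneck 4, total now 24
augment #3: 4→8→7→9→11→14→0 bottleneck 2, total now 26
augment #4: 4→8→5→10→13→1→14→6→0 bottleneck 5, total now 31
augment #5: 4→8→5→10→2→13→1→14→6→0 bottleneck 10, total now 41

Maximum flow value: 41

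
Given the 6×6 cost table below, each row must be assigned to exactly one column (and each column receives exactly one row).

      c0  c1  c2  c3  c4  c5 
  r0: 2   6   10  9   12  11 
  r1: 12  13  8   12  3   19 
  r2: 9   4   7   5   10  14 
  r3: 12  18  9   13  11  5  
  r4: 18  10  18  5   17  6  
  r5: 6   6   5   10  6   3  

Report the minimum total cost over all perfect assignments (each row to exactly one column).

Minimum assignment cost: 24

optimal assignment: row0→col0 (cost 2), row1→col4 (cost 3), row2→col1 (cost 4), row3→col5 (cost 5), row4→col3 (cost 5), row5→col2 (cost 5)
total = 2 + 3 + 4 + 5 + 5 + 5 = 24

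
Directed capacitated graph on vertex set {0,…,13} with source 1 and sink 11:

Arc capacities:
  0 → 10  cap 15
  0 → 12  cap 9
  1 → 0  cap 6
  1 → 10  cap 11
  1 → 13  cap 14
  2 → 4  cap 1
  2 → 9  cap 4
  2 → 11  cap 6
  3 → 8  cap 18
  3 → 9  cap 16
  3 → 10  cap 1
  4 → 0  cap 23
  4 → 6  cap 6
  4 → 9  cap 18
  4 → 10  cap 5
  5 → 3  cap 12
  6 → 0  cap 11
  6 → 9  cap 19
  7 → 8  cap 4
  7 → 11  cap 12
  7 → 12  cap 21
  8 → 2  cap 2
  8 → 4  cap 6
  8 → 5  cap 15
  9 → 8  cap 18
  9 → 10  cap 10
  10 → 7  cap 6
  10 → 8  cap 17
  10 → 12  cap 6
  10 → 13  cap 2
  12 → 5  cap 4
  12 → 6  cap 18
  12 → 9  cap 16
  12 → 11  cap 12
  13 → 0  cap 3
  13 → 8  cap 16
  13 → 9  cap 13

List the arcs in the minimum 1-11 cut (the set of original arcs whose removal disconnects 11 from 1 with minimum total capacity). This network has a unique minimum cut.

augment #1: 1→0→12→11 push 6
augment #2: 1→10→7→11 push 6
augment #3: 1→10→12→11 push 5
augment #4: 1→13→0→12→11 push 1
augment #5: 1→13→8→2→11 push 2
max flow = 20; residual-reachable set from 1 gives S-side
cut edges (S→T): {(8,2), (10,7), (12,11)} total cap 20

Min-cut arcs: {(8,2), (10,7), (12,11)} (total capacity 20)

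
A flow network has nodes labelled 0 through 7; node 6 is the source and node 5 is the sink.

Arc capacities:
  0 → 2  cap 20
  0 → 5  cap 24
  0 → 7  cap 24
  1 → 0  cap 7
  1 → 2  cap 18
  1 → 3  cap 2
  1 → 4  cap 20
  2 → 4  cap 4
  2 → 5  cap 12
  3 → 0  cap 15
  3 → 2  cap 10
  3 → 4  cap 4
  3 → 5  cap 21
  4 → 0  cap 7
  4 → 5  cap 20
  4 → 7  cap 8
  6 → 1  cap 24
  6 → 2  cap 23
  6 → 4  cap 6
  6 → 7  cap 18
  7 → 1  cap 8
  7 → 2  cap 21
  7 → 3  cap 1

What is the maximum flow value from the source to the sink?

Maximum flow value: 49

augment #1: 6→2→5 bottleneck 12, total now 12
augment #2: 6→4→5 bottleneck 6, total now 18
augment #3: 6→1→0→5 bottleneck 7, total now 25
augment #4: 6→1→3→5 bottleneck 2, total now 27
augment #5: 6→1→4→5 bottleneck 14, total now 41
augment #6: 6→7→3→5 bottleneck 1, total now 42
augment #7: 6→1→4→0→5 bottleneck 1, total now 43
augment #8: 6→2→4→0→5 bottleneck 4, total now 47
augment #9: 6→7→1→4→0→5 bottleneck 2, total now 49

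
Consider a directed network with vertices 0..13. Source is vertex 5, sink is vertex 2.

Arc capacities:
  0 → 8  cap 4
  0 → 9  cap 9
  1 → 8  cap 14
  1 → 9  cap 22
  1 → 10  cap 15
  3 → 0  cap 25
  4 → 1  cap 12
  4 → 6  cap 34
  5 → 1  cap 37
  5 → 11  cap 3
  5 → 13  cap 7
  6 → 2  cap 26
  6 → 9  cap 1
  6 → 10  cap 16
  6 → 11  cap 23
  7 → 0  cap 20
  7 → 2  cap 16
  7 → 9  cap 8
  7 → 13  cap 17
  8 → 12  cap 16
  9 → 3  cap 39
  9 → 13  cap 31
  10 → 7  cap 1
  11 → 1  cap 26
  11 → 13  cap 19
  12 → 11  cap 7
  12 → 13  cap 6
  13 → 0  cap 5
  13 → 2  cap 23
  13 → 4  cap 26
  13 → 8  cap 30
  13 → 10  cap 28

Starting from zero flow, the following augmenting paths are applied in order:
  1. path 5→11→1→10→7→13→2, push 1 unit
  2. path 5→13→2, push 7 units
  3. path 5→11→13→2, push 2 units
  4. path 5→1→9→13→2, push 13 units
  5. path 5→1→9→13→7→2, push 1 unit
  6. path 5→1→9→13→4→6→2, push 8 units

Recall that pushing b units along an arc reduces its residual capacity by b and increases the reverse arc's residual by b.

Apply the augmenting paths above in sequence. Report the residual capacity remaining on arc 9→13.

after path 1 (5→11→1→10→7→13→2, push 1): res(9,13)=31
after path 2 (5→13→2, push 7): res(9,13)=31
after path 3 (5→11→13→2, push 2): res(9,13)=31
after path 4 (5→1→9→13→2, push 13): res(9,13)=18
after path 5 (5→1→9→13→7→2, push 1): res(9,13)=17
after path 6 (5→1→9→13→4→6→2, push 8): res(9,13)=9

Residual capacity of (9,13): 9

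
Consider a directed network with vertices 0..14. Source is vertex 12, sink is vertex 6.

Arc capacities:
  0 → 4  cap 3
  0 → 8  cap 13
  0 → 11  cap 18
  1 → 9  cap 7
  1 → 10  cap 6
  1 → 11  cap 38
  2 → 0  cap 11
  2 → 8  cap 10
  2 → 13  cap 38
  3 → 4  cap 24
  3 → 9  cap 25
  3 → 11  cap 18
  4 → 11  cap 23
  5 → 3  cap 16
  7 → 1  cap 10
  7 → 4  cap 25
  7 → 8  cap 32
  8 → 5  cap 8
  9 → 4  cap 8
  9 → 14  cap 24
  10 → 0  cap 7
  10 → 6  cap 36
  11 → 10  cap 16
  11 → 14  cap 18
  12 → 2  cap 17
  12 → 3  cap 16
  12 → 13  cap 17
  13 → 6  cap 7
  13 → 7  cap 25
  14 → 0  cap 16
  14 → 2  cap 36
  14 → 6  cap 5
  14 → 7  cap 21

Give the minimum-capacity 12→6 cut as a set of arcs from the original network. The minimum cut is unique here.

Min-cut arcs: {(1,10), (11,10), (13,6), (14,6)} (total capacity 34)

augment #1: 12→13→6 push 7
augment #2: 12→3→9→14→6 push 5
augment #3: 12→3→11→10→6 push 11
augment #4: 12→2→0→11→10→6 push 5
augment #5: 12→13→7→1→10→6 push 6
max flow = 34; residual-reachable set from 12 gives S-side
cut edges (S→T): {(1,10), (11,10), (13,6), (14,6)} total cap 34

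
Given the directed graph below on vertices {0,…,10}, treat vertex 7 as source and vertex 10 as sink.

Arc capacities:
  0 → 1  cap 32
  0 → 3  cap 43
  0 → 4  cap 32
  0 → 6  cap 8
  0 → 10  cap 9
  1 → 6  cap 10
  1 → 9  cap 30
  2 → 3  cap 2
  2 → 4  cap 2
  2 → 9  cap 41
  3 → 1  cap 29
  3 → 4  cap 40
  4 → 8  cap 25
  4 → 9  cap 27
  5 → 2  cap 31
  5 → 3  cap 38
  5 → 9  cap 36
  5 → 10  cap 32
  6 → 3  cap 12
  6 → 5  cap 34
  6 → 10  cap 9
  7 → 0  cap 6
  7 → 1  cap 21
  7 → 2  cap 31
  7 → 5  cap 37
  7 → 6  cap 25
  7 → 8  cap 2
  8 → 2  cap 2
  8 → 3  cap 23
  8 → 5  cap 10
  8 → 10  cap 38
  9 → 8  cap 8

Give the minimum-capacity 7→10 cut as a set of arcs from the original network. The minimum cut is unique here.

Min-cut arcs: {(4,8), (5,10), (6,10), (7,0), (7,8), (9,8)} (total capacity 82)

augment #1: 7→0→10 push 6
augment #2: 7→5→10 push 32
augment #3: 7→6→10 push 9
augment #4: 7→8→10 push 2
augment #5: 7→1→9→8→10 push 8
augment #6: 7→2→4→8→10 push 2
augment #7: 7→2→3→4→8→10 push 2
augment #8: 7→5→3→4→8→10 push 5
augment #9: 7→6→3→4→8→10 push 12
augment #10: 7→6→5→3→4→8→10 push 4
max flow = 82; residual-reachable set from 7 gives S-side
cut edges (S→T): {(4,8), (5,10), (6,10), (7,0), (7,8), (9,8)} total cap 82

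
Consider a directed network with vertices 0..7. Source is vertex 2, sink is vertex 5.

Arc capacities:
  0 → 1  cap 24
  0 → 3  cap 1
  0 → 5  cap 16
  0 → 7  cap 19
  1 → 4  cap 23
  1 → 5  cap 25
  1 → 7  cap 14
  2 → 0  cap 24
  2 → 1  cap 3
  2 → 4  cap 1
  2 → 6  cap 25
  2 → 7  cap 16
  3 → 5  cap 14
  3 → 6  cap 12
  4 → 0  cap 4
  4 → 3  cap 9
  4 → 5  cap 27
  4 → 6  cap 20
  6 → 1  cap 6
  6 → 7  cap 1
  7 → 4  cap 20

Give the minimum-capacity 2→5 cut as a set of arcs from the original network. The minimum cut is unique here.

Min-cut arcs: {(2,0), (2,1), (2,4), (2,7), (6,1), (6,7)} (total capacity 51)

augment #1: 2→0→5 push 16
augment #2: 2→1→5 push 3
augment #3: 2→4→5 push 1
augment #4: 2→0→1→5 push 8
augment #5: 2→6→1→5 push 6
augment #6: 2→7→4→5 push 16
augment #7: 2→6→7→4→5 push 1
max flow = 51; residual-reachable set from 2 gives S-side
cut edges (S→T): {(2,0), (2,1), (2,4), (2,7), (6,1), (6,7)} total cap 51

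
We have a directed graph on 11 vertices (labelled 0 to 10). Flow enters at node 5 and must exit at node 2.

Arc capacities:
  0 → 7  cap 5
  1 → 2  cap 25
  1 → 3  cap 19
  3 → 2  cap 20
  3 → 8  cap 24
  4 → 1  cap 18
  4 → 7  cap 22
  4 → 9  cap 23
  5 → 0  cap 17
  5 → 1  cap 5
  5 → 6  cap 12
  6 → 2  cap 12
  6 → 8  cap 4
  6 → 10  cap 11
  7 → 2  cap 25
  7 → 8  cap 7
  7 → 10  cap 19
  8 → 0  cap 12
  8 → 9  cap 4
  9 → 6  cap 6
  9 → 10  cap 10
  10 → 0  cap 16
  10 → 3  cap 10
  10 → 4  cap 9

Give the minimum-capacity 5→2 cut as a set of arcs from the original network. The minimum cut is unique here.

augment #1: 5→1→2 push 5
augment #2: 5→6→2 push 12
augment #3: 5→0→7→2 push 5
max flow = 22; residual-reachable set from 5 gives S-side
cut edges (S→T): {(0,7), (5,1), (5,6)} total cap 22

Min-cut arcs: {(0,7), (5,1), (5,6)} (total capacity 22)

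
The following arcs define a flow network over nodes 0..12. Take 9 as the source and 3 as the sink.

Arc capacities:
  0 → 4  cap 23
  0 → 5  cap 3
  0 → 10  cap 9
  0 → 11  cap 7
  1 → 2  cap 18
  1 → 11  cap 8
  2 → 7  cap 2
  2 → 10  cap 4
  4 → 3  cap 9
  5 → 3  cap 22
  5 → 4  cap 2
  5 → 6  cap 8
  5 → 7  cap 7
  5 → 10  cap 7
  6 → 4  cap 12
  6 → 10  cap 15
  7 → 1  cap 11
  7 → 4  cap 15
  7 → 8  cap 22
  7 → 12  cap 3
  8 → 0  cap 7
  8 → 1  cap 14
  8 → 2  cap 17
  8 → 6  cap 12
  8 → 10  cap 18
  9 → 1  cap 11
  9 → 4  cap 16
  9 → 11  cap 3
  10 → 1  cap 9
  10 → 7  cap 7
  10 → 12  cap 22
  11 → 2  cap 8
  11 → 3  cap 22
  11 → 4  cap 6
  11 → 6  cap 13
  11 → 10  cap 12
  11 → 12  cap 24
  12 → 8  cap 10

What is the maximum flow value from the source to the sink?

Maximum flow value: 23

augment #1: 9→4→3 bottleneck 9, total now 9
augment #2: 9→11→3 bottleneck 3, total now 12
augment #3: 9→1→11→3 bottleneck 8, total now 20
augment #4: 9→1→2→7→8→0→5→3 bottleneck 2, total now 22
augment #5: 9→1→2→10→7→8→0→5→3 bottleneck 1, total now 23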